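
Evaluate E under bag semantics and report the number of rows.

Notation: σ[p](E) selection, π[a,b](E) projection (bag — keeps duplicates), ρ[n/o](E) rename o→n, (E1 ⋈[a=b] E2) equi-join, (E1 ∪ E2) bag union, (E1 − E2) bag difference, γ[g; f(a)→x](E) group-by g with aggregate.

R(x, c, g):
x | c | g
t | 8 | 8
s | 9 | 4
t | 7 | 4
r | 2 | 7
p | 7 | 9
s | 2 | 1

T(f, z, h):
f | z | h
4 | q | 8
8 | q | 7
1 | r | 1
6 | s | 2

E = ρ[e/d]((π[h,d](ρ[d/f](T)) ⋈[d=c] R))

Subexpression sizes:
  T → 4
  ρ[d/f](T) → 4
  π[h,d](ρ[d/f](T)) → 4
  R → 6
  (π[h,d](ρ[d/f](T)) ⋈[d=c] R) → 1
  ρ[e/d]((π[h,d](ρ[d/f](T)) ⋈[d=c] R)) → 1

|E| = 1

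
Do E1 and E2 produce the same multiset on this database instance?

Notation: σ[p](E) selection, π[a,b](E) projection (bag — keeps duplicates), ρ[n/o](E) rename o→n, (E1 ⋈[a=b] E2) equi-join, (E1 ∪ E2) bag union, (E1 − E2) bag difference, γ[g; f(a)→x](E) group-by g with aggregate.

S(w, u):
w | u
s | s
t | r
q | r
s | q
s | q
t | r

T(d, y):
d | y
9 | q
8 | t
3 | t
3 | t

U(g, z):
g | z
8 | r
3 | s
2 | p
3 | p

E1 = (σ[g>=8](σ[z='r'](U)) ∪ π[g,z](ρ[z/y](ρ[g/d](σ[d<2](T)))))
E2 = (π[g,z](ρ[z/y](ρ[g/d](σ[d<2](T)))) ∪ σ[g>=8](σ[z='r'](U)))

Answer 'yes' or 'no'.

E1 stepwise |·|:
  U → 4
  σ[z='r'](U) → 1
  σ[g>=8](σ[z='r'](U)) → 1
  T → 4
  σ[d<2](T) → 0
  ρ[g/d](σ[d<2](T)) → 0
  ρ[z/y](ρ[g/d](σ[d<2](T))) → 0
  π[g,z](ρ[z/y](ρ[g/d](σ[d<2](T)))) → 0
  (σ[g>=8](σ[z='r'](U)) ∪ π[g,z](ρ[z/y](ρ[g/d](σ[d<2](T))))) → 1
E2 stepwise |·|:
  T → 4
  σ[d<2](T) → 0
  ρ[g/d](σ[d<2](T)) → 0
  ρ[z/y](ρ[g/d](σ[d<2](T))) → 0
  π[g,z](ρ[z/y](ρ[g/d](σ[d<2](T)))) → 0
  U → 4
  σ[z='r'](U) → 1
  σ[g>=8](σ[z='r'](U)) → 1
  (π[g,z](ρ[z/y](ρ[g/d](σ[d<2](T)))) ∪ σ[g>=8](σ[z='r'](U))) → 1

E1 and E2 produce the same multiset:
g | z
8 | r

yes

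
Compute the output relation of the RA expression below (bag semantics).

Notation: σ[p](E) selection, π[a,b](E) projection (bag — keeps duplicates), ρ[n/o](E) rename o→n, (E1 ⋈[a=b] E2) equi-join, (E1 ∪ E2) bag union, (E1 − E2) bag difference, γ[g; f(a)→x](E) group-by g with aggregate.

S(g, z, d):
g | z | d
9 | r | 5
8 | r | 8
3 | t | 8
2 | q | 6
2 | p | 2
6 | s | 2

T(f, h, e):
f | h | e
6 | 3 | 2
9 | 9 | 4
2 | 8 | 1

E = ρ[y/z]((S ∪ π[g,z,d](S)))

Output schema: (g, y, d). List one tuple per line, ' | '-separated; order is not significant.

Row counts bottom-up:
  S → 6
  S → 6
  π[g,z,d](S) → 6
  (S ∪ π[g,z,d](S)) → 12
  ρ[y/z]((S ∪ π[g,z,d](S))) → 12

== RESULT ==
g | y | d
2 | p | 2
2 | p | 2
2 | q | 6
2 | q | 6
3 | t | 8
3 | t | 8
6 | s | 2
6 | s | 2
8 | r | 8
8 | r | 8
9 | r | 5
9 | r | 5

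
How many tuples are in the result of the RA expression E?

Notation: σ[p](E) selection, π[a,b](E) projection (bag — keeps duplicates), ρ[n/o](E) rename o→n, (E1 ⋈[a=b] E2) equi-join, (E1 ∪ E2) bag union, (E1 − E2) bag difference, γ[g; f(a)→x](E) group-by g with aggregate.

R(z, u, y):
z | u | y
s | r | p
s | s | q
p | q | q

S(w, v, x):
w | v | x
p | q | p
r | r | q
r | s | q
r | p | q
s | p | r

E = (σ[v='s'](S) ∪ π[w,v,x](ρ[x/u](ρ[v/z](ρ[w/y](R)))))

Row counts bottom-up:
  S → 5
  σ[v='s'](S) → 1
  R → 3
  ρ[w/y](R) → 3
  ρ[v/z](ρ[w/y](R)) → 3
  ρ[x/u](ρ[v/z](ρ[w/y](R))) → 3
  π[w,v,x](ρ[x/u](ρ[v/z](ρ[w/y](R)))) → 3
  (σ[v='s'](S) ∪ π[w,v,x](ρ[x/u](ρ[v/z](ρ[w/y](R))))) → 4

|E| = 4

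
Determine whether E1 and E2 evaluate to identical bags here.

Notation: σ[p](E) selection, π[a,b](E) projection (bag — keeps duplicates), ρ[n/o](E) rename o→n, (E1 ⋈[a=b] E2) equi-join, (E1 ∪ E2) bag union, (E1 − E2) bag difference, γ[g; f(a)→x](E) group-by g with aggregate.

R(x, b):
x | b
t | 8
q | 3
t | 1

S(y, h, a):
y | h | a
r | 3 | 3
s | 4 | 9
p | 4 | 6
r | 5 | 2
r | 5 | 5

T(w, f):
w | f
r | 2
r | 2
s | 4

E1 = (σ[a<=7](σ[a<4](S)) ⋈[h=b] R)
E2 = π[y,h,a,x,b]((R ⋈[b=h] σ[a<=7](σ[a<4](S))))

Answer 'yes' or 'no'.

E1 stepwise |·|:
  S → 5
  σ[a<4](S) → 2
  σ[a<=7](σ[a<4](S)) → 2
  R → 3
  (σ[a<=7](σ[a<4](S)) ⋈[h=b] R) → 1
E2 stepwise |·|:
  R → 3
  S → 5
  σ[a<4](S) → 2
  σ[a<=7](σ[a<4](S)) → 2
  (R ⋈[b=h] σ[a<=7](σ[a<4](S))) → 1
  π[y,h,a,x,b]((R ⋈[b=h] σ[a<=7](σ[a<4](S)))) → 1

E1 and E2 produce the same multiset:
y | h | a | x | b
r | 3 | 3 | q | 3

yes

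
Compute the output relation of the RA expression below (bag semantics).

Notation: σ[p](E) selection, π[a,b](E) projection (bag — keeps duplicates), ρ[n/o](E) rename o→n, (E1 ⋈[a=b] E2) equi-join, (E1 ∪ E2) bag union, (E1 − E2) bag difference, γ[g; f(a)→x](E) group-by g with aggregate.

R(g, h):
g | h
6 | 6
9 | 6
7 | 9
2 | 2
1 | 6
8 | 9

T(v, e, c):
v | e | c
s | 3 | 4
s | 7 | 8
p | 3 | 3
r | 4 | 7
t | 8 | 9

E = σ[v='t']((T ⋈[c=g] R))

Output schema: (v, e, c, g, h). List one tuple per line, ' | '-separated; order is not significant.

Row counts bottom-up:
  T → 5
  R → 6
  (T ⋈[c=g] R) → 3
  σ[v='t']((T ⋈[c=g] R)) → 1

== RESULT ==
v | e | c | g | h
t | 8 | 9 | 9 | 6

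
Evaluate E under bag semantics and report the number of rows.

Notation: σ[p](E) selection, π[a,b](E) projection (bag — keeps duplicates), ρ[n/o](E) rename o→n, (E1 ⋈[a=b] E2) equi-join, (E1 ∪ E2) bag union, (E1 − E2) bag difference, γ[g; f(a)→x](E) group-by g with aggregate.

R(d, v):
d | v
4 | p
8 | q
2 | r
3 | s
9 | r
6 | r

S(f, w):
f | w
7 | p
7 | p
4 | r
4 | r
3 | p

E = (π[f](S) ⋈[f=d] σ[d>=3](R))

Stepwise |·|:
  S → 5
  π[f](S) → 5
  R → 6
  σ[d>=3](R) → 5
  (π[f](S) ⋈[f=d] σ[d>=3](R)) → 3

|E| = 3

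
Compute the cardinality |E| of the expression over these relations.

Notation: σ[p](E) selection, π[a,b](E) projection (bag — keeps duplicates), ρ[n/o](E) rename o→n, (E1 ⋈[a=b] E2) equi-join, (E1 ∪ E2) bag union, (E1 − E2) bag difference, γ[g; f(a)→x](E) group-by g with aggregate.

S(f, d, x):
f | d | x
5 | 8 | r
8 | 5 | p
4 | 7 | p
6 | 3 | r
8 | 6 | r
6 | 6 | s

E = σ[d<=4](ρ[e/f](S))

Per-node cardinality:
  S → 6
  ρ[e/f](S) → 6
  σ[d<=4](ρ[e/f](S)) → 1

|E| = 1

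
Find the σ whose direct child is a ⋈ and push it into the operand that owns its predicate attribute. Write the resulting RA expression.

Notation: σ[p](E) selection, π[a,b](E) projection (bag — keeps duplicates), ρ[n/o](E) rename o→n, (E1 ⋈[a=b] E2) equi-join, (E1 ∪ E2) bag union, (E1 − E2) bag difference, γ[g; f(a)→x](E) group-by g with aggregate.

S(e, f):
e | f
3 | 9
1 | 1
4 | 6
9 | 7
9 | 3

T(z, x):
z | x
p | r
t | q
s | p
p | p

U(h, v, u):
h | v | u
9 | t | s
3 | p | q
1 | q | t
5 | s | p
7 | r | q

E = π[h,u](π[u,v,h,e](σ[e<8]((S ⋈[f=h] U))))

σ filters on e, owned by the left side.
E' = π[h,u](π[u,v,h,e]((σ[e<8](S) ⋈[f=h] U)))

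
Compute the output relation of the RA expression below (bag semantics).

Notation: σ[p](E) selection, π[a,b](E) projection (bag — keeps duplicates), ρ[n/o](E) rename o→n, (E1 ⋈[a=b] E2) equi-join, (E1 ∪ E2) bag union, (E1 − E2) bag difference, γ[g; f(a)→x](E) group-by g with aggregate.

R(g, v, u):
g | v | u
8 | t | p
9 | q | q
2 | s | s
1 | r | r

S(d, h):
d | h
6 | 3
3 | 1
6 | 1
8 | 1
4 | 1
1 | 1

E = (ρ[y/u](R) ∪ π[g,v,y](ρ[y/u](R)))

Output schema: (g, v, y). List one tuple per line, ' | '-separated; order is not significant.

Stepwise |·|:
  R → 4
  ρ[y/u](R) → 4
  R → 4
  ρ[y/u](R) → 4
  π[g,v,y](ρ[y/u](R)) → 4
  (ρ[y/u](R) ∪ π[g,v,y](ρ[y/u](R))) → 8

== RESULT ==
g | v | y
1 | r | r
1 | r | r
2 | s | s
2 | s | s
8 | t | p
8 | t | p
9 | q | q
9 | q | q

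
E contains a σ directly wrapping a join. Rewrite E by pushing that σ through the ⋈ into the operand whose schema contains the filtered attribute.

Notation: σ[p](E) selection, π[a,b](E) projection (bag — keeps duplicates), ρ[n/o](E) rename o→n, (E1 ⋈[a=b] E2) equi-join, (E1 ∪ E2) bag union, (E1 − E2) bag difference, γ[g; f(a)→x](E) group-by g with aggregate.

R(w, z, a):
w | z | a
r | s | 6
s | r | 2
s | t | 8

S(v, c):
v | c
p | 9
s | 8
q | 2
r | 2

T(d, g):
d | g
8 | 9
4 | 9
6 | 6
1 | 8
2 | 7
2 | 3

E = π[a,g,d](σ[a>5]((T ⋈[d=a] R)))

σ filters on a, owned by the right side.
E' = π[a,g,d]((T ⋈[d=a] σ[a>5](R)))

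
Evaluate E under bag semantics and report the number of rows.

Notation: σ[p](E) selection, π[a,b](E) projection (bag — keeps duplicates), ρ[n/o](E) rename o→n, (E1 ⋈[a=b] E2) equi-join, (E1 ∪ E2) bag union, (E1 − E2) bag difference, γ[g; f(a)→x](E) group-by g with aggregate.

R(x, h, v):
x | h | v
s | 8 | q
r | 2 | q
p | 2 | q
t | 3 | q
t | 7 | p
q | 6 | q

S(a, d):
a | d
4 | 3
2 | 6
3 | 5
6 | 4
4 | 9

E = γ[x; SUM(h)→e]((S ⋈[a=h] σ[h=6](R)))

Row counts bottom-up:
  S → 5
  R → 6
  σ[h=6](R) → 1
  (S ⋈[a=h] σ[h=6](R)) → 1
  γ[x; SUM(h)→e]((S ⋈[a=h] σ[h=6](R))) → 1

|E| = 1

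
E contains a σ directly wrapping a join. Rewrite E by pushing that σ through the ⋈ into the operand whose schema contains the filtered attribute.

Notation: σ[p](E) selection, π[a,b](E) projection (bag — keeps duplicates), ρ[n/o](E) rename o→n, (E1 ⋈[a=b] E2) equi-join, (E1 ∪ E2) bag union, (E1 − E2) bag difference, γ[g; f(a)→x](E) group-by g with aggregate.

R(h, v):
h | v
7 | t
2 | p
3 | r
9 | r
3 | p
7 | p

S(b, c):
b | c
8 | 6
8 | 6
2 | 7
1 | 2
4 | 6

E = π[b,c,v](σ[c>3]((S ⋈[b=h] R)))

σ filters on c, owned by the left side.
E' = π[b,c,v]((σ[c>3](S) ⋈[b=h] R))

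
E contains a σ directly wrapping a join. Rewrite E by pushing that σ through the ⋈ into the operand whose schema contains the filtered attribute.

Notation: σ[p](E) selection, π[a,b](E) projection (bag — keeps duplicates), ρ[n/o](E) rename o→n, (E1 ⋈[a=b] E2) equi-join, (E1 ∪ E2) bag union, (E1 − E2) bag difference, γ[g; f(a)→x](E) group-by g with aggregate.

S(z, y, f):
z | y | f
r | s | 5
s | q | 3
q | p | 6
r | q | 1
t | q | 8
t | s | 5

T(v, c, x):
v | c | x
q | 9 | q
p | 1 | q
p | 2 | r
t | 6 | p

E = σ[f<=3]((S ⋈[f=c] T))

σ filters on f, owned by the left side.
E' = (σ[f<=3](S) ⋈[f=c] T)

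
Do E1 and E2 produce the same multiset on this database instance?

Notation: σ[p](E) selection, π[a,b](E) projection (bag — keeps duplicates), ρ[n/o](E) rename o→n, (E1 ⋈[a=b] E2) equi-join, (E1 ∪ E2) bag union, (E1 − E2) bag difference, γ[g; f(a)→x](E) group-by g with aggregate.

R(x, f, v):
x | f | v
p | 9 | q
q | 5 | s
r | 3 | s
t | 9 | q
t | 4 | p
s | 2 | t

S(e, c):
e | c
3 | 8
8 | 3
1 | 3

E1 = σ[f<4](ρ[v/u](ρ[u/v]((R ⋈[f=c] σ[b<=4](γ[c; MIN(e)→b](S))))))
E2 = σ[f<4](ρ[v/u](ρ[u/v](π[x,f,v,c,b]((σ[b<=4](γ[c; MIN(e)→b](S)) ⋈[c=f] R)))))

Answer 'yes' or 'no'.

E1 stepwise |·|:
  R → 6
  S → 3
  γ[c; MIN(e)→b](S) → 2
  σ[b<=4](γ[c; MIN(e)→b](S)) → 2
  (R ⋈[f=c] σ[b<=4](γ[c; MIN(e)→b](S))) → 1
  ρ[u/v]((R ⋈[f=c] σ[b<=4](γ[c; MIN(e)→b](S)))) → 1
  ρ[v/u](ρ[u/v]((R ⋈[f=c] σ[b<=4](γ[c; MIN(e)→b](S))))) → 1
  σ[f<4](ρ[v/u](ρ[u/v]((R ⋈[f=c] σ[b<=4](γ[c; MIN(e)→b](S)))))) → 1
E2 stepwise |·|:
  S → 3
  γ[c; MIN(e)→b](S) → 2
  σ[b<=4](γ[c; MIN(e)→b](S)) → 2
  R → 6
  (σ[b<=4](γ[c; MIN(e)→b](S)) ⋈[c=f] R) → 1
  π[x,f,v,c,b]((σ[b<=4](γ[c; MIN(e)→b](S)) ⋈[c=f] R)) → 1
  ρ[u/v](π[x,f,v,c,b]((σ[b<=4](γ[c; MIN(e)→b](S)) ⋈[c=f] R))) → 1
  ρ[v/u](ρ[u/v](π[x,f,v,c,b]((σ[b<=4](γ[c; MIN(e)→b](S)) ⋈[c=f] R)))) → 1
  σ[f<4](ρ[v/u](ρ[u/v](π[x,f,v,c,b]((σ[b<=4](γ[c; MIN(e)→b](S)) ⋈[c=f] R))))) → 1

E1 and E2 produce the same multiset:
x | f | v | c | b
r | 3 | s | 3 | 1

yes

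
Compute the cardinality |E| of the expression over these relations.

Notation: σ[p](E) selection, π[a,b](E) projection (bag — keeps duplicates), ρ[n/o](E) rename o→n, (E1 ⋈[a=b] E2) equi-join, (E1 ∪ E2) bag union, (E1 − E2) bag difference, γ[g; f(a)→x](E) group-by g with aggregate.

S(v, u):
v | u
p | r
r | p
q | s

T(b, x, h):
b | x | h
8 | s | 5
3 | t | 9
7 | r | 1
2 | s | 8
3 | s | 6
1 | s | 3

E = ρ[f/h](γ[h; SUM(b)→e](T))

Subexpression sizes:
  T → 6
  γ[h; SUM(b)→e](T) → 6
  ρ[f/h](γ[h; SUM(b)→e](T)) → 6

|E| = 6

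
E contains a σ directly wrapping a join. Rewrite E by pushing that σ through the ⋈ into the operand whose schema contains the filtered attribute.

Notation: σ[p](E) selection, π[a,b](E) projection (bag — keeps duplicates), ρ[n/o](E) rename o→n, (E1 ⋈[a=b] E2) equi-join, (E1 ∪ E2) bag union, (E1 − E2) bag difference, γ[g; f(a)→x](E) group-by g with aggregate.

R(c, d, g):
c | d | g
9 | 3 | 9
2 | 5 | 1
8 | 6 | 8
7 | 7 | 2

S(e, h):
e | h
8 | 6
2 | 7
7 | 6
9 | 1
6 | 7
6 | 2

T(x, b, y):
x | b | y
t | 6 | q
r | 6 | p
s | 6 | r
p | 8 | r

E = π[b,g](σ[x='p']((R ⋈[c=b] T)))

σ filters on x, owned by the right side.
E' = π[b,g]((R ⋈[c=b] σ[x='p'](T)))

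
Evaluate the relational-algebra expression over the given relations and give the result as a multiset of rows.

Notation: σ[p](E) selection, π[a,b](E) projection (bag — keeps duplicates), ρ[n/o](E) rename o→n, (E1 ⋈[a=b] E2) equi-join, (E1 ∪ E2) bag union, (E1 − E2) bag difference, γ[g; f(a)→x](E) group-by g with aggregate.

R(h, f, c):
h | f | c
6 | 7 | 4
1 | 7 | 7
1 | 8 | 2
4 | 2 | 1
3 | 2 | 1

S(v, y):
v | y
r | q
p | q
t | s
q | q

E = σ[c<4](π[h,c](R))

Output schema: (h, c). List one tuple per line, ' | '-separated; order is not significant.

Per-node cardinality:
  R → 5
  π[h,c](R) → 5
  σ[c<4](π[h,c](R)) → 3

== RESULT ==
h | c
1 | 2
3 | 1
4 | 1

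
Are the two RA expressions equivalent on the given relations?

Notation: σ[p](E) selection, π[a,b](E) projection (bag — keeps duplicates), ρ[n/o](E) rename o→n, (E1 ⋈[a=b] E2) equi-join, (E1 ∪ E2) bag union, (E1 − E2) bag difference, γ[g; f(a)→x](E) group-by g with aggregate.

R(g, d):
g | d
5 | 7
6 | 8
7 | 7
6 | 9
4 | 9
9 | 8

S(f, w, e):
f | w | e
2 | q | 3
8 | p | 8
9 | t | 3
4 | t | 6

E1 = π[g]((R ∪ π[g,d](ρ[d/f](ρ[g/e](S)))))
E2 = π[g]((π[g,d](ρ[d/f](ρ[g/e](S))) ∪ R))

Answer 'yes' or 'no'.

E1 row counts bottom-up:
  R → 6
  S → 4
  ρ[g/e](S) → 4
  ρ[d/f](ρ[g/e](S)) → 4
  π[g,d](ρ[d/f](ρ[g/e](S))) → 4
  (R ∪ π[g,d](ρ[d/f](ρ[g/e](S)))) → 10
  π[g]((R ∪ π[g,d](ρ[d/f](ρ[g/e](S))))) → 10
E2 row counts bottom-up:
  S → 4
  ρ[g/e](S) → 4
  ρ[d/f](ρ[g/e](S)) → 4
  π[g,d](ρ[d/f](ρ[g/e](S))) → 4
  R → 6
  (π[g,d](ρ[d/f](ρ[g/e](S))) ∪ R) → 10
  π[g]((π[g,d](ρ[d/f](ρ[g/e](S))) ∪ R)) → 10

E1 and E2 produce the same multiset:
g
3
3
4
5
6
6
6
7
8
9

yes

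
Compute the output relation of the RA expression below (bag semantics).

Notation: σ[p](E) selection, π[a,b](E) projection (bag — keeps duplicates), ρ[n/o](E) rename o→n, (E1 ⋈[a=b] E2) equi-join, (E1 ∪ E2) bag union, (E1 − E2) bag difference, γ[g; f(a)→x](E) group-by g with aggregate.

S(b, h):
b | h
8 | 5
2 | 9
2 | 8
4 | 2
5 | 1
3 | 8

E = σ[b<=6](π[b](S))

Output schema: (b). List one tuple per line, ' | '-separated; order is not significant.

Stepwise |·|:
  S → 6
  π[b](S) → 6
  σ[b<=6](π[b](S)) → 5

== RESULT ==
b
2
2
3
4
5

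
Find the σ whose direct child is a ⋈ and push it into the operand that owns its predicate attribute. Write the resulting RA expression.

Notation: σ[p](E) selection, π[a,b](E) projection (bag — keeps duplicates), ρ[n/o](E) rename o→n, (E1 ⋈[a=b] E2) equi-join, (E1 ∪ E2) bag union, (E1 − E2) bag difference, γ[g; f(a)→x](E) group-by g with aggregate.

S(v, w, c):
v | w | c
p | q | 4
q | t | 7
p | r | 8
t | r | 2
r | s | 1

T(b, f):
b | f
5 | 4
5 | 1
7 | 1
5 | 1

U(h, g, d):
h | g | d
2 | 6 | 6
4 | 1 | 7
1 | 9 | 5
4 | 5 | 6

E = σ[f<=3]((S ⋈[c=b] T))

σ filters on f, owned by the right side.
E' = (S ⋈[c=b] σ[f<=3](T))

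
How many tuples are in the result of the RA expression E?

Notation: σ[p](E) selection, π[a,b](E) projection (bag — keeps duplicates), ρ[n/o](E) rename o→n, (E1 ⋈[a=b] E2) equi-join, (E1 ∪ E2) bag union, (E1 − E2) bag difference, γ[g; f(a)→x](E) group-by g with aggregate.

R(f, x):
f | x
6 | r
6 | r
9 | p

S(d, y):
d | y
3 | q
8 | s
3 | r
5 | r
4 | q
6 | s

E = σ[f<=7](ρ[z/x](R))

Per-node cardinality:
  R → 3
  ρ[z/x](R) → 3
  σ[f<=7](ρ[z/x](R)) → 2

|E| = 2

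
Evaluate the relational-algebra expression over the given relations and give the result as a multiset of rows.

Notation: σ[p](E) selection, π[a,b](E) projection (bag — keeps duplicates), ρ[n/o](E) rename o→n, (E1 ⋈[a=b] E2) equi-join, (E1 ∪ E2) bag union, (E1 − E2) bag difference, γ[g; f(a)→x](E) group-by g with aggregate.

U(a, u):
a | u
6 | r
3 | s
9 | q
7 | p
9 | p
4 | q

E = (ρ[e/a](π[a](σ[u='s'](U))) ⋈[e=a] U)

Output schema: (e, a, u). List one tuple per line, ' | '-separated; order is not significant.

Row counts bottom-up:
  U → 6
  σ[u='s'](U) → 1
  π[a](σ[u='s'](U)) → 1
  ρ[e/a](π[a](σ[u='s'](U))) → 1
  U → 6
  (ρ[e/a](π[a](σ[u='s'](U))) ⋈[e=a] U) → 1

== RESULT ==
e | a | u
3 | 3 | s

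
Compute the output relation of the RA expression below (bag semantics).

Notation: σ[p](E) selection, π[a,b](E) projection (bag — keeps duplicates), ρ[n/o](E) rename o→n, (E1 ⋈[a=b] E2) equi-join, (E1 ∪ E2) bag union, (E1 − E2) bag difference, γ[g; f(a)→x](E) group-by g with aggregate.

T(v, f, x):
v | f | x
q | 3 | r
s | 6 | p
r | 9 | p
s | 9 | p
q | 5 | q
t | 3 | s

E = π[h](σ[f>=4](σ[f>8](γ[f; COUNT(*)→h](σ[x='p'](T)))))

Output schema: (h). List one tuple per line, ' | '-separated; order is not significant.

Stepwise |·|:
  T → 6
  σ[x='p'](T) → 3
  γ[f; COUNT(*)→h](σ[x='p'](T)) → 2
  σ[f>8](γ[f; COUNT(*)→h](σ[x='p'](T))) → 1
  σ[f>=4](σ[f>8](γ[f; COUNT(*)→h](σ[x='p'](T)))) → 1
  π[h](σ[f>=4](σ[f>8](γ[f; COUNT(*)→h](σ[x='p'](T))))) → 1

== RESULT ==
h
2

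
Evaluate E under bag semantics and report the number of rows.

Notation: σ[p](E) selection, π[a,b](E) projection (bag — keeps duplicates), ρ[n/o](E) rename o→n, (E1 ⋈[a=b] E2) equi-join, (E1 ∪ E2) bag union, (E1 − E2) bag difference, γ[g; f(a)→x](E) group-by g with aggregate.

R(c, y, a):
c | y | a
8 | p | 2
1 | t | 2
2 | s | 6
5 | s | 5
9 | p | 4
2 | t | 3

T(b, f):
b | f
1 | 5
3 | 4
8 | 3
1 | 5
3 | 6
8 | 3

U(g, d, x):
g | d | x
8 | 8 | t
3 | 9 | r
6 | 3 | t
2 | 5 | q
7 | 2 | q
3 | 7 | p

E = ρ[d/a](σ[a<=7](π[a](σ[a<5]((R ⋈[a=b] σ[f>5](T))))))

Stepwise |·|:
  R → 6
  T → 6
  σ[f>5](T) → 1
  (R ⋈[a=b] σ[f>5](T)) → 1
  σ[a<5]((R ⋈[a=b] σ[f>5](T))) → 1
  π[a](σ[a<5]((R ⋈[a=b] σ[f>5](T)))) → 1
  σ[a<=7](π[a](σ[a<5]((R ⋈[a=b] σ[f>5](T))))) → 1
  ρ[d/a](σ[a<=7](π[a](σ[a<5]((R ⋈[a=b] σ[f>5](T)))))) → 1

|E| = 1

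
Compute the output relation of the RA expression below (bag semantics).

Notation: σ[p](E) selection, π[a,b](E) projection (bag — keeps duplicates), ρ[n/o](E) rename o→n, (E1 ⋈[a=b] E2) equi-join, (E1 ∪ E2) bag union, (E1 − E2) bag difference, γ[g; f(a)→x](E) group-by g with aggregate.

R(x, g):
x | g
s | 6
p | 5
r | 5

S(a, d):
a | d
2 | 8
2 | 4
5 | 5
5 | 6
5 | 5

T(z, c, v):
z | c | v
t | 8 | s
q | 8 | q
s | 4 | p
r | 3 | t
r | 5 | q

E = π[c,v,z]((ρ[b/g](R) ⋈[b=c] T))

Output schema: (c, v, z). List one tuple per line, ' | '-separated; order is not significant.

Row counts bottom-up:
  R → 3
  ρ[b/g](R) → 3
  T → 5
  (ρ[b/g](R) ⋈[b=c] T) → 2
  π[c,v,z]((ρ[b/g](R) ⋈[b=c] T)) → 2

== RESULT ==
c | v | z
5 | q | r
5 | q | r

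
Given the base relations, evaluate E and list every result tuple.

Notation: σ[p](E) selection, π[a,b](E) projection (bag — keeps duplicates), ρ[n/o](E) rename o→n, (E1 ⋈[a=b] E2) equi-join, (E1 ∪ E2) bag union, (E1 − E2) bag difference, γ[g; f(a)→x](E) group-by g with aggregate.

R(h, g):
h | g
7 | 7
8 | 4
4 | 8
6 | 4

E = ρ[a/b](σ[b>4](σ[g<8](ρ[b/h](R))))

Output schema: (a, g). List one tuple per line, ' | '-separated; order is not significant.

Stepwise |·|:
  R → 4
  ρ[b/h](R) → 4
  σ[g<8](ρ[b/h](R)) → 3
  σ[b>4](σ[g<8](ρ[b/h](R))) → 3
  ρ[a/b](σ[b>4](σ[g<8](ρ[b/h](R)))) → 3

== RESULT ==
a | g
6 | 4
7 | 7
8 | 4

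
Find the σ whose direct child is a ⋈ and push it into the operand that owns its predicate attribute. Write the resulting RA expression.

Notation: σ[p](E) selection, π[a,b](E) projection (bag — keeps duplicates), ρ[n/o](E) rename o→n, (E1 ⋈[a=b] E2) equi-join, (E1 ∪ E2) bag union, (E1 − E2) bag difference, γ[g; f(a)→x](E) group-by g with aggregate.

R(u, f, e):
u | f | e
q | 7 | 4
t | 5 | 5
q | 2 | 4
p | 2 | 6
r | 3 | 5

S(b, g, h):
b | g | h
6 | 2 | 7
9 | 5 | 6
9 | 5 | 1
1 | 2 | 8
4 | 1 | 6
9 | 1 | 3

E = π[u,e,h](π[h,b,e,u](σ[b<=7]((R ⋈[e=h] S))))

σ filters on b, owned by the right side.
E' = π[u,e,h](π[h,b,e,u]((R ⋈[e=h] σ[b<=7](S))))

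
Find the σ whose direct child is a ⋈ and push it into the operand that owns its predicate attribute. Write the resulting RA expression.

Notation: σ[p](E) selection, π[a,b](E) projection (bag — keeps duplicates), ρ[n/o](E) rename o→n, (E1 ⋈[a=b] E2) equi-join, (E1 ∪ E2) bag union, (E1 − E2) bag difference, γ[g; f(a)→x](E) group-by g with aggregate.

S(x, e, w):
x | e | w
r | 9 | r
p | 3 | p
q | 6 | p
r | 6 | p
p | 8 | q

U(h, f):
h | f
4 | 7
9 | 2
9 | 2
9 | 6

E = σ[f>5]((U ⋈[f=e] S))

σ filters on f, owned by the left side.
E' = (σ[f>5](U) ⋈[f=e] S)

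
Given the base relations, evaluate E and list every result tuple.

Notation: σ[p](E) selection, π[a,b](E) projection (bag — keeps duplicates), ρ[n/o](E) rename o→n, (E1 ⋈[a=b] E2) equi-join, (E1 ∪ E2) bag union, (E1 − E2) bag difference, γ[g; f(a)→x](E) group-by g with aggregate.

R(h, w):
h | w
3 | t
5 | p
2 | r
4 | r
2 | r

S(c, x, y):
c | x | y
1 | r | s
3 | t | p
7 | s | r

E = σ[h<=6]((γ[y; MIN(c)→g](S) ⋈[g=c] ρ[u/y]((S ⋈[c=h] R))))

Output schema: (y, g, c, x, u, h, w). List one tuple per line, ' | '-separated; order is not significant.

Row counts bottom-up:
  S → 3
  γ[y; MIN(c)→g](S) → 3
  S → 3
  R → 5
  (S ⋈[c=h] R) → 1
  ρ[u/y]((S ⋈[c=h] R)) → 1
  (γ[y; MIN(c)→g](S) ⋈[g=c] ρ[u/y]((S ⋈[c=h] R))) → 1
  σ[h<=6]((γ[y; MIN(c)→g](S) ⋈[g=c] ρ[u/y]((S ⋈[c=h] R)))) → 1

== RESULT ==
y | g | c | x | u | h | w
p | 3 | 3 | t | p | 3 | t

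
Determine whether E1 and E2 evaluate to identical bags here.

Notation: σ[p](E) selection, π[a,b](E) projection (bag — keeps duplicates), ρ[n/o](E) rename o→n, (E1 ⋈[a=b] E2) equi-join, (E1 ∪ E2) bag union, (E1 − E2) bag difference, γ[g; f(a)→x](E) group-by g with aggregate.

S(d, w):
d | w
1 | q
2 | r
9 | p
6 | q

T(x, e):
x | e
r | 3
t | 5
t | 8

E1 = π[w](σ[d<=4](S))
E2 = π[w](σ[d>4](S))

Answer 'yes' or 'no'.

E1 stepwise |·|:
  S → 4
  σ[d<=4](S) → 2
  π[w](σ[d<=4](S)) → 2
E2 stepwise |·|:
  S → 4
  σ[d>4](S) → 2
  π[w](σ[d>4](S)) → 2

E1 result:
w
q
r
E2 result:
w
p
q
Witness: ('p',) appears 0× in E1 but 1× in E2.

no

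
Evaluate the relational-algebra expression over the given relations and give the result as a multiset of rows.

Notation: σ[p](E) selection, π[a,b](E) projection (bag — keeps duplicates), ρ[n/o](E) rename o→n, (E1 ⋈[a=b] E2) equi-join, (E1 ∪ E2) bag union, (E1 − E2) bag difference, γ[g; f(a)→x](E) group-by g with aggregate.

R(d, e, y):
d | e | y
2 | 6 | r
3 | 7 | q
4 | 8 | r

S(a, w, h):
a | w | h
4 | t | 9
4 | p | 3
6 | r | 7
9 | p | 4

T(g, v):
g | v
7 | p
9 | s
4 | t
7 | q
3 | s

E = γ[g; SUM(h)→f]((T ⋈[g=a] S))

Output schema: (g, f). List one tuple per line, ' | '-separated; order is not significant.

Per-node cardinality:
  T → 5
  S → 4
  (T ⋈[g=a] S) → 3
  γ[g; SUM(h)→f]((T ⋈[g=a] S)) → 2

== RESULT ==
g | f
4 | 12
9 | 4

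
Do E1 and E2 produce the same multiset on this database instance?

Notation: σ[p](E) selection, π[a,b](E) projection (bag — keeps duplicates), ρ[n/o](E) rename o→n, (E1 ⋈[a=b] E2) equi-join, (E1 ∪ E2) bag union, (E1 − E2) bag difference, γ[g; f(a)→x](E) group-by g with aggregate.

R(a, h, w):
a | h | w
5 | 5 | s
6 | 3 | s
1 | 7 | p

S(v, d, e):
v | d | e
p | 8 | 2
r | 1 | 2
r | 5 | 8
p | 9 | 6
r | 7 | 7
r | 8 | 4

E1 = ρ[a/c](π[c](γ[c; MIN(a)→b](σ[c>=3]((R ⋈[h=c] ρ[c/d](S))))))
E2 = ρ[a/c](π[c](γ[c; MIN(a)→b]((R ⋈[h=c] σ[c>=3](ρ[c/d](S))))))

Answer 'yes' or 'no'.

E1 subexpression sizes:
  R → 3
  S → 6
  ρ[c/d](S) → 6
  (R ⋈[h=c] ρ[c/d](S)) → 2
  σ[c>=3]((R ⋈[h=c] ρ[c/d](S))) → 2
  γ[c; MIN(a)→b](σ[c>=3]((R ⋈[h=c] ρ[c/d](S)))) → 2
  π[c](γ[c; MIN(a)→b](σ[c>=3]((R ⋈[h=c] ρ[c/d](S))))) → 2
  ρ[a/c](π[c](γ[c; MIN(a)→b](σ[c>=3]((R ⋈[h=c] ρ[c/d](S)))))) → 2
E2 subexpression sizes:
  R → 3
  S → 6
  ρ[c/d](S) → 6
  σ[c>=3](ρ[c/d](S)) → 5
  (R ⋈[h=c] σ[c>=3](ρ[c/d](S))) → 2
  γ[c; MIN(a)→b]((R ⋈[h=c] σ[c>=3](ρ[c/d](S)))) → 2
  π[c](γ[c; MIN(a)→b]((R ⋈[h=c] σ[c>=3](ρ[c/d](S))))) → 2
  ρ[a/c](π[c](γ[c; MIN(a)→b]((R ⋈[h=c] σ[c>=3](ρ[c/d](S)))))) → 2

E1 and E2 produce the same multiset:
a
5
7

yes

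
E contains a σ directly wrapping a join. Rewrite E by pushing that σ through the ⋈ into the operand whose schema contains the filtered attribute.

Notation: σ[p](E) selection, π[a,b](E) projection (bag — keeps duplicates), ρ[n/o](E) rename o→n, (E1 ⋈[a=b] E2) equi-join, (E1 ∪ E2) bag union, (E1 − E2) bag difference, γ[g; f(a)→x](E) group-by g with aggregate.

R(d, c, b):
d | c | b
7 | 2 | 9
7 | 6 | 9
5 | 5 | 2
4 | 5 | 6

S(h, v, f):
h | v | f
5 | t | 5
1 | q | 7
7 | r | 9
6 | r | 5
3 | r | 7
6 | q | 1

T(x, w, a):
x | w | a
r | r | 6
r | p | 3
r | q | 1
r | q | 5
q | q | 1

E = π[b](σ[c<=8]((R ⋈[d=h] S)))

σ filters on c, owned by the left side.
E' = π[b]((σ[c<=8](R) ⋈[d=h] S))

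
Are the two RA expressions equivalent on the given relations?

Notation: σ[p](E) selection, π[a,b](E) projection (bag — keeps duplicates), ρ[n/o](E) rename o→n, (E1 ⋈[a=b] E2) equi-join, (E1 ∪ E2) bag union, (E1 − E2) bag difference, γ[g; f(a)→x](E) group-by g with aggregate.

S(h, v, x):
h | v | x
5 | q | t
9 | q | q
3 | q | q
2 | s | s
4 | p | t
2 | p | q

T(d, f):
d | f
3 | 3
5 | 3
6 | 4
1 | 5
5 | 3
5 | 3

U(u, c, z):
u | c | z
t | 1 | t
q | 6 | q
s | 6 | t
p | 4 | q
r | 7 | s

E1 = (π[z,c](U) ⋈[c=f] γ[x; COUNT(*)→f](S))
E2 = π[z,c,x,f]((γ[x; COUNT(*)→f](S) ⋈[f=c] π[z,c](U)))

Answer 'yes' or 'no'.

E1 per-node cardinality:
  U → 5
  π[z,c](U) → 5
  S → 6
  γ[x; COUNT(*)→f](S) → 3
  (π[z,c](U) ⋈[c=f] γ[x; COUNT(*)→f](S)) → 1
E2 per-node cardinality:
  S → 6
  γ[x; COUNT(*)→f](S) → 3
  U → 5
  π[z,c](U) → 5
  (γ[x; COUNT(*)→f](S) ⋈[f=c] π[z,c](U)) → 1
  π[z,c,x,f]((γ[x; COUNT(*)→f](S) ⋈[f=c] π[z,c](U))) → 1

E1 and E2 produce the same multiset:
z | c | x | f
t | 1 | s | 1

yes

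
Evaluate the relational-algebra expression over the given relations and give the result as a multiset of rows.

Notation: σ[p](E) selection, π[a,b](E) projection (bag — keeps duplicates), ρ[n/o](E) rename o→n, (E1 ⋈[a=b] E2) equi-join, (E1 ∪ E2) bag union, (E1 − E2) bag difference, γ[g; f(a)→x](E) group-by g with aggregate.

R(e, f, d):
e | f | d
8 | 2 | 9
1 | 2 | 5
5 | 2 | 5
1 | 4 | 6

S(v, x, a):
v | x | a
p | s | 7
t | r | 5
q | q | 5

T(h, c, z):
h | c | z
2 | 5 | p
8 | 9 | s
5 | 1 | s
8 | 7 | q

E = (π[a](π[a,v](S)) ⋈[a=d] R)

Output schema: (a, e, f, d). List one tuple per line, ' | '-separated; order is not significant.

Stepwise |·|:
  S → 3
  π[a,v](S) → 3
  π[a](π[a,v](S)) → 3
  R → 4
  (π[a](π[a,v](S)) ⋈[a=d] R) → 4

== RESULT ==
a | e | f | d
5 | 1 | 2 | 5
5 | 1 | 2 | 5
5 | 5 | 2 | 5
5 | 5 | 2 | 5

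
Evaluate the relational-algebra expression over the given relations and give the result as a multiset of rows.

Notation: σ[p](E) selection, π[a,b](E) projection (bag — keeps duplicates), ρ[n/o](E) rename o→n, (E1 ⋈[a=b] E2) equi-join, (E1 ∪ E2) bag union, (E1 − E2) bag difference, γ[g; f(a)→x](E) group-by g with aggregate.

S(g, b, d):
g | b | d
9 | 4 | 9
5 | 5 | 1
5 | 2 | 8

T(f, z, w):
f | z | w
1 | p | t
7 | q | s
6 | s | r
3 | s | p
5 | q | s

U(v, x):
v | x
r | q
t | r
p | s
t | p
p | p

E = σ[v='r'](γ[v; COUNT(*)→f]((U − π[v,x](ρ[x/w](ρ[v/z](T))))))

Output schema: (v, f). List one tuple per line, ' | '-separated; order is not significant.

Subexpression sizes:
  U → 5
  T → 5
  ρ[v/z](T) → 5
  ρ[x/w](ρ[v/z](T)) → 5
  π[v,x](ρ[x/w](ρ[v/z](T))) → 5
  (U − π[v,x](ρ[x/w](ρ[v/z](T)))) → 5
  γ[v; COUNT(*)→f]((U − π[v,x](ρ[x/w](ρ[v/z](T))))) → 3
  σ[v='r'](γ[v; COUNT(*)→f]((U − π[v,x](ρ[x/w](ρ[v/z](T)))))) → 1

== RESULT ==
v | f
r | 1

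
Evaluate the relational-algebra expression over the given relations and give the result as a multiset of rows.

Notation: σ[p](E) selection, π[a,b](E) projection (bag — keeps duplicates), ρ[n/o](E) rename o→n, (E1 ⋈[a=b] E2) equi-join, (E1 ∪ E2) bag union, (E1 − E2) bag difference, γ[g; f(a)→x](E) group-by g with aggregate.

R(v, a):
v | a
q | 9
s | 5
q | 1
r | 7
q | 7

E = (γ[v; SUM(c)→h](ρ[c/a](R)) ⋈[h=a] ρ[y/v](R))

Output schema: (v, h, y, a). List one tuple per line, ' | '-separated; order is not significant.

Row counts bottom-up:
  R → 5
  ρ[c/a](R) → 5
  γ[v; SUM(c)→h](ρ[c/a](R)) → 3
  R → 5
  ρ[y/v](R) → 5
  (γ[v; SUM(c)→h](ρ[c/a](R)) ⋈[h=a] ρ[y/v](R)) → 3

== RESULT ==
v | h | y | a
r | 7 | q | 7
r | 7 | r | 7
s | 5 | s | 5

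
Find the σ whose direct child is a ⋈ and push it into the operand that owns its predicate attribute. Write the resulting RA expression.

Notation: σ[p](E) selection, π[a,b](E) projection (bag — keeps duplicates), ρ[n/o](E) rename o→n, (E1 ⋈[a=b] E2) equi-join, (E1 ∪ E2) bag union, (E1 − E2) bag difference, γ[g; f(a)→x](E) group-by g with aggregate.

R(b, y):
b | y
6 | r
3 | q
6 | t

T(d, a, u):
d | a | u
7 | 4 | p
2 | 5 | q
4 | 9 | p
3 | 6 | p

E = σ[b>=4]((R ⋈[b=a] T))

σ filters on b, owned by the left side.
E' = (σ[b>=4](R) ⋈[b=a] T)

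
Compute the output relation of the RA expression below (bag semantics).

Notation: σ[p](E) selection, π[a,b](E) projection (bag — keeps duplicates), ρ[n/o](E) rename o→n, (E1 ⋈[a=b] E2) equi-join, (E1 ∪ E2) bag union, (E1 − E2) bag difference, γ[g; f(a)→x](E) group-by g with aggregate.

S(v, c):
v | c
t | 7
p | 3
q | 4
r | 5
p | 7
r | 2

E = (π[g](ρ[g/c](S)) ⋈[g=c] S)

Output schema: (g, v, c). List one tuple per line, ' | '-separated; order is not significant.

Per-node cardinality:
  S → 6
  ρ[g/c](S) → 6
  π[g](ρ[g/c](S)) → 6
  S → 6
  (π[g](ρ[g/c](S)) ⋈[g=c] S) → 8

== RESULT ==
g | v | c
2 | r | 2
3 | p | 3
4 | q | 4
5 | r | 5
7 | p | 7
7 | p | 7
7 | t | 7
7 | t | 7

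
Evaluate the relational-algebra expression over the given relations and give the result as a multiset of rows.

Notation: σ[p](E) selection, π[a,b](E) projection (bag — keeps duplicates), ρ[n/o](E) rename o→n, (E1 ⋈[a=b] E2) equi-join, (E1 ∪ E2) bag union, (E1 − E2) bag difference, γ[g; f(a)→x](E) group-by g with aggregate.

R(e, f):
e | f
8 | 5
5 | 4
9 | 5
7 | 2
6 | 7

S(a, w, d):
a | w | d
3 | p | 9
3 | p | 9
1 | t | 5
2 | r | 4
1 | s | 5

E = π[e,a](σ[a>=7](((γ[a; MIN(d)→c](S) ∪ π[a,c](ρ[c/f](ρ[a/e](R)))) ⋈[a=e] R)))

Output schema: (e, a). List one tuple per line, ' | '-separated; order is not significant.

Row counts bottom-up:
  S → 5
  γ[a; MIN(d)→c](S) → 3
  R → 5
  ρ[a/e](R) → 5
  ρ[c/f](ρ[a/e](R)) → 5
  π[a,c](ρ[c/f](ρ[a/e](R))) → 5
  (γ[a; MIN(d)→c](S) ∪ π[a,c](ρ[c/f](ρ[a/e](R)))) → 8
  R → 5
  ((γ[a; MIN(d)→c](S) ∪ π[a,c](ρ[c/f](ρ[a/e](R)))) ⋈[a=e] R) → 5
  σ[a>=7](((γ[a; MIN(d)→c](S) ∪ π[a,c](ρ[c/f](ρ[a/e](R)))) ⋈[a=e] R)) → 3
  π[e,a](σ[a>=7](((γ[a; MIN(d)→c](S) ∪ π[a,c](ρ[c/f](ρ[a/e](R)))) ⋈[a=e] R))) → 3

== RESULT ==
e | a
7 | 7
8 | 8
9 | 9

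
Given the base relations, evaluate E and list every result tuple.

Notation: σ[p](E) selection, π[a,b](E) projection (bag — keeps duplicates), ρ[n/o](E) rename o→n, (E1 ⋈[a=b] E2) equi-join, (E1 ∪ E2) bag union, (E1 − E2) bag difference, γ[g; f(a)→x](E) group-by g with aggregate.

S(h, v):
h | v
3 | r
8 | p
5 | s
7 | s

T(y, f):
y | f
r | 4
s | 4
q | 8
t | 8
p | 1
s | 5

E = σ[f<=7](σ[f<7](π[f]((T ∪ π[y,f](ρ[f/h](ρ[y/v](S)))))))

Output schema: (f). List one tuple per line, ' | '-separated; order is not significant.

Subexpression sizes:
  T → 6
  S → 4
  ρ[y/v](S) → 4
  ρ[f/h](ρ[y/v](S)) → 4
  π[y,f](ρ[f/h](ρ[y/v](S))) → 4
  (T ∪ π[y,f](ρ[f/h](ρ[y/v](S)))) → 10
  π[f]((T ∪ π[y,f](ρ[f/h](ρ[y/v](S))))) → 10
  σ[f<7](π[f]((T ∪ π[y,f](ρ[f/h](ρ[y/v](S)))))) → 6
  σ[f<=7](σ[f<7](π[f]((T ∪ π[y,f](ρ[f/h](ρ[y/v](S))))))) → 6

== RESULT ==
f
1
3
4
4
5
5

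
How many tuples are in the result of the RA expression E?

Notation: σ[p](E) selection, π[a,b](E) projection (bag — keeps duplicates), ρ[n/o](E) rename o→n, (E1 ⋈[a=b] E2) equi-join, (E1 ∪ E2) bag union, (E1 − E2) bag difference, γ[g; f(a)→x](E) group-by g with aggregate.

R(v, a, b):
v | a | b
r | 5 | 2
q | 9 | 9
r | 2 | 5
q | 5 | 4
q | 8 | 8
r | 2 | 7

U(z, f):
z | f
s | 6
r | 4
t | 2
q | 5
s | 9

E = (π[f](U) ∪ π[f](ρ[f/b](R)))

Row counts bottom-up:
  U → 5
  π[f](U) → 5
  R → 6
  ρ[f/b](R) → 6
  π[f](ρ[f/b](R)) → 6
  (π[f](U) ∪ π[f](ρ[f/b](R))) → 11

|E| = 11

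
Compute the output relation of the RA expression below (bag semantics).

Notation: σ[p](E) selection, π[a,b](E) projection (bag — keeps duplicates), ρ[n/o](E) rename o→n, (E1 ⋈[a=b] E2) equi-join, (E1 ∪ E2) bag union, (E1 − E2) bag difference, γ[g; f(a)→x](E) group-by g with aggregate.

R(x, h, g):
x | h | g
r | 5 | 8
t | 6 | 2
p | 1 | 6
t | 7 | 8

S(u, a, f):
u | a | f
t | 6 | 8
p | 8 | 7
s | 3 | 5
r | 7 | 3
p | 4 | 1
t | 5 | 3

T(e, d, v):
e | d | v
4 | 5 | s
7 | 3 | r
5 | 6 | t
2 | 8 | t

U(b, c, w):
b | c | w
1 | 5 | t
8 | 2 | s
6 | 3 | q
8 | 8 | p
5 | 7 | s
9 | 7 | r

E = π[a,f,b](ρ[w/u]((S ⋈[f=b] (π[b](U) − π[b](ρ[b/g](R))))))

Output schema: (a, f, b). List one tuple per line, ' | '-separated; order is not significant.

Per-node cardinality:
  S → 6
  U → 6
  π[b](U) → 6
  R → 4
  ρ[b/g](R) → 4
  π[b](ρ[b/g](R)) → 4
  (π[b](U) − π[b](ρ[b/g](R))) → 3
  (S ⋈[f=b] (π[b](U) − π[b](ρ[b/g](R)))) → 2
  ρ[w/u]((S ⋈[f=b] (π[b](U) − π[b](ρ[b/g](R))))) → 2
  π[a,f,b](ρ[w/u]((S ⋈[f=b] (π[b](U) − π[b](ρ[b/g](R)))))) → 2

== RESULT ==
a | f | b
3 | 5 | 5
4 | 1 | 1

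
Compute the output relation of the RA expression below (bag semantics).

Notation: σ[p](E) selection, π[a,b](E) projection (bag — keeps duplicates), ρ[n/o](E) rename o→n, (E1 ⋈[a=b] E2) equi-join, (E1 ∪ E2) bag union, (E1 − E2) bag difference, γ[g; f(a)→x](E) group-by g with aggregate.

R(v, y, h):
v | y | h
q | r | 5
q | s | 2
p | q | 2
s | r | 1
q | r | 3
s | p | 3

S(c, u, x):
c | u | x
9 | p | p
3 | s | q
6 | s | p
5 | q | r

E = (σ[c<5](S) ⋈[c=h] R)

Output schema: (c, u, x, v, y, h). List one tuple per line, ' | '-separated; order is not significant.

Row counts bottom-up:
  S → 4
  σ[c<5](S) → 1
  R → 6
  (σ[c<5](S) ⋈[c=h] R) → 2

== RESULT ==
c | u | x | v | y | h
3 | s | q | q | r | 3
3 | s | q | s | p | 3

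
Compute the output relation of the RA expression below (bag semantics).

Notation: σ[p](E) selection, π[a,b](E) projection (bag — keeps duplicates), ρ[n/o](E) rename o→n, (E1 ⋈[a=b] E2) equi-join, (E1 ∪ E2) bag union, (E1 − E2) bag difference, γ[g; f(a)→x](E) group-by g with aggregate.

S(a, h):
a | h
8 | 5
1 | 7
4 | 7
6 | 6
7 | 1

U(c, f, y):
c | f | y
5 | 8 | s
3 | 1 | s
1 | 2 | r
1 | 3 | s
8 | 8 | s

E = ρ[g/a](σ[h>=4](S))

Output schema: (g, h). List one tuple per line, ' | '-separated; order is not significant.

Per-node cardinality:
  S → 5
  σ[h>=4](S) → 4
  ρ[g/a](σ[h>=4](S)) → 4

== RESULT ==
g | h
1 | 7
4 | 7
6 | 6
8 | 5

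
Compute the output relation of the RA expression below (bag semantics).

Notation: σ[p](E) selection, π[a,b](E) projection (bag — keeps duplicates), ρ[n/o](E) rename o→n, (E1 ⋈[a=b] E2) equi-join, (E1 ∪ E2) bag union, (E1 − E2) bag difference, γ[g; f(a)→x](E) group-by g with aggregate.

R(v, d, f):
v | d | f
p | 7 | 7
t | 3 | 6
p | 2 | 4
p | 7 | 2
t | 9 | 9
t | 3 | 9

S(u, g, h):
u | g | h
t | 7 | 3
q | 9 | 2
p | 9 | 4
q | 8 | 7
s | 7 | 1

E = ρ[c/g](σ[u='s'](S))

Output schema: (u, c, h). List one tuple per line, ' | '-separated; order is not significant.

Row counts bottom-up:
  S → 5
  σ[u='s'](S) → 1
  ρ[c/g](σ[u='s'](S)) → 1

== RESULT ==
u | c | h
s | 7 | 1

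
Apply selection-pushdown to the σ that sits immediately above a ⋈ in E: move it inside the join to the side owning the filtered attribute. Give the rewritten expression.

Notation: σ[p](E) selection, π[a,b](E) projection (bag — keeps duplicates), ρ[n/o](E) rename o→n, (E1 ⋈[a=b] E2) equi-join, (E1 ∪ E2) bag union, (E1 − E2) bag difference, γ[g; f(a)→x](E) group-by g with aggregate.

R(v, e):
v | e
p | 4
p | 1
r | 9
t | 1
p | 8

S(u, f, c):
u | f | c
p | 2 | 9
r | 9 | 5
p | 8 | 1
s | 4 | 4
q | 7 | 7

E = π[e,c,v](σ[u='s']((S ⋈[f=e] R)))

σ filters on u, owned by the left side.
E' = π[e,c,v]((σ[u='s'](S) ⋈[f=e] R))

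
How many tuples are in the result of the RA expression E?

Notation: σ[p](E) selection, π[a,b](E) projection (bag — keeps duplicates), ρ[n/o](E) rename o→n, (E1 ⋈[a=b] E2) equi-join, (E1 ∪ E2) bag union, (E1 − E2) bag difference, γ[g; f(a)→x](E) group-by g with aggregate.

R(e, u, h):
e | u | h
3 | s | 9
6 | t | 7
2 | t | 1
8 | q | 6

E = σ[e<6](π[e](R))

Subexpression sizes:
  R → 4
  π[e](R) → 4
  σ[e<6](π[e](R)) → 2

|E| = 2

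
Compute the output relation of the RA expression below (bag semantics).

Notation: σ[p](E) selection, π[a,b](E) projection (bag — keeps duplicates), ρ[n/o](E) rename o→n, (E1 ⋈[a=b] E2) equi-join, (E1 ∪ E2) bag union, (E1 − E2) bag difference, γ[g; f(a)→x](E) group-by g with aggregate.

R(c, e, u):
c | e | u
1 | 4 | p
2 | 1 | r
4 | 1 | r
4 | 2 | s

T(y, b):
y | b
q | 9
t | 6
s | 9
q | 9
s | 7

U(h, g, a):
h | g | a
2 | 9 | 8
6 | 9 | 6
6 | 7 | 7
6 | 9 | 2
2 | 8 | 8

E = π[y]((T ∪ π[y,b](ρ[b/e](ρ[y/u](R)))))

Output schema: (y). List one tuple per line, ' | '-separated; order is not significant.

Stepwise |·|:
  T → 5
  R → 4
  ρ[y/u](R) → 4
  ρ[b/e](ρ[y/u](R)) → 4
  π[y,b](ρ[b/e](ρ[y/u](R))) → 4
  (T ∪ π[y,b](ρ[b/e](ρ[y/u](R)))) → 9
  π[y]((T ∪ π[y,b](ρ[b/e](ρ[y/u](R))))) → 9

== RESULT ==
y
p
q
q
r
r
s
s
s
t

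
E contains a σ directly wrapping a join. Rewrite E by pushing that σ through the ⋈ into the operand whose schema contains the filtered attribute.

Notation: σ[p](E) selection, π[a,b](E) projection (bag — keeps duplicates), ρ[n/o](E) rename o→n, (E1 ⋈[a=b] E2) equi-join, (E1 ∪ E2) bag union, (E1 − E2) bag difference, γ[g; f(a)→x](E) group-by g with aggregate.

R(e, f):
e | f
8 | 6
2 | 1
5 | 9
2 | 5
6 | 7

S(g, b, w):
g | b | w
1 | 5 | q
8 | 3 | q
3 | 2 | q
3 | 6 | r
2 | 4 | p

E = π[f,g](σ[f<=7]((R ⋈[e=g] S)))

σ filters on f, owned by the left side.
E' = π[f,g]((σ[f<=7](R) ⋈[e=g] S))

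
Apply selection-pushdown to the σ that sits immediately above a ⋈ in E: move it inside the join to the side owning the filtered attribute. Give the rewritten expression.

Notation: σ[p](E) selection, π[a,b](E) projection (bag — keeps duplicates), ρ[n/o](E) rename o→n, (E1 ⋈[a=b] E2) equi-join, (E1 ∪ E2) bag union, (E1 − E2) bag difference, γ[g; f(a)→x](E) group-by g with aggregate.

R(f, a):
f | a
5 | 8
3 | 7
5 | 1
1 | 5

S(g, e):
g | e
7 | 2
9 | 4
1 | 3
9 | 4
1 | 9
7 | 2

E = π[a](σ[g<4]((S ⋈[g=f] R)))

σ filters on g, owned by the left side.
E' = π[a]((σ[g<4](S) ⋈[g=f] R))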